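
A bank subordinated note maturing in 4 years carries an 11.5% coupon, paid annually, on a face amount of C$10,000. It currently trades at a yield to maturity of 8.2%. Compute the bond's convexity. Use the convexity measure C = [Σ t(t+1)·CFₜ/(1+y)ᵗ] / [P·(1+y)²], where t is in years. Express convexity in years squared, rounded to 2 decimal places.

13.99

With y = 0.082:
  t   CF        PV=CF/(1+0.082)^t    t·PV        t(t+1)·PV
  1     1,150.00     1,062.8466     1,062.8466       2,125.6932
  2     1,150.00       982.2981     1,964.5963       5,893.7888
  3     1,150.00       907.8541     2,723.5623      10,894.2492
  4    11,150.00     8,135.1549    32,540.6194     162,703.0971
  Σ                 11,088.1537    38,291.6246     181,616.8282
P = 11,088.1537.
Convexity = Σ t(t+1)·PV / [P·(1+y)²] = 181,616.8282 / (11,088.1537 × 1.170724) = 13.99079.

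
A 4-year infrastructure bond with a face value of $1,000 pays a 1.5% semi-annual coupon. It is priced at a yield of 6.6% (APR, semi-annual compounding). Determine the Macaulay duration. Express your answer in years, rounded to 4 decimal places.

Periodic yield y = 0.033. Discount each cash flow and weight by its period:
  t   CF        PV=CF/(1+0.033)^t    t·PV
  1         7.50         7.2604         7.2604
  2         7.50         7.0285        14.0569
  3         7.50         6.8039        20.4118
  4         7.50         6.5866        26.3463
  5         7.50         6.3762        31.8808
  6         7.50         6.1725        37.0348
  7         7.50         5.9753        41.8270
  8     1,007.50       777.0384     6,216.3072
  Σ                    823.2417     6,395.1254
Price P = Σ PV = 823.2417.
Macaulay duration = Σ(t·PV) / P = 6,395.1254 / 823.2417 = 7.76822 half-year periods.
In years: 7.76822 / 2 = 3.88411 years.

3.8841 years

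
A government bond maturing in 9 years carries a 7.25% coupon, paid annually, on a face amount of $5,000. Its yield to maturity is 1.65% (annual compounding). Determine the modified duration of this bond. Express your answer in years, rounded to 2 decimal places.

7.19 years

Periodic yield y = 0.0165. First find Macaulay duration:
  t   CF        PV=CF/(1+0.0165)^t    t·PV
  1       362.50       356.6158       356.6158
  2       362.50       350.8272       701.6544
  3       362.50       345.1325     1,035.3975
  4       362.50       339.5303     1,358.1210
  5       362.50       334.0189     1,670.0947
  6       362.50       328.5971     1,971.5825
  7       362.50       323.2632     2,262.8427
  8       362.50       318.0160     2,544.1279
  9     5,362.50     4,628.0800    41,652.7201
  Σ                  7,324.0811    53,553.1567
P = 7,324.0811; Macaulay duration = 53,553.1567 / 7,324.0811 = 7.31193 years.
Modified duration = D_Mac / (1 + y) = 7.31193 / 1.0165 = 7.19324 years.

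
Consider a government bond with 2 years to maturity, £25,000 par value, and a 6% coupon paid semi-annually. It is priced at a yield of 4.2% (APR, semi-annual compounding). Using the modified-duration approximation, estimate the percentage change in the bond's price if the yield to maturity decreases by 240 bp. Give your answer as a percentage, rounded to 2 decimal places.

+4.50%

Periodic yield y = 0.021. Modified duration first:
  t   CF        PV=CF/(1+0.021)^t    t·PV
  1       750.00       734.5739       734.5739
  2       750.00       719.4652     1,438.9304
  3       750.00       704.6672     2,114.0015
  4    25,750.00    23,695.9577    94,783.8306
  Σ                 25,854.6639    99,071.3364
P = 25,854.6639; D_Mac = 3.83186 half-year periods = 1.91593 yrs; D_mod = 1.91593/(1+0.021) = 1.87652 yrs.
ΔP/P ≈ -D_mod · Δy = -1.87652 × (-0.024) = +0.045036 = +4.5036%.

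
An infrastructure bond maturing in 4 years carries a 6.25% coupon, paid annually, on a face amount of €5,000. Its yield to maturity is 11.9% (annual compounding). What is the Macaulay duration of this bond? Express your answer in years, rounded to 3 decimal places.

3.623 years

Periodic yield y = 0.119. Discount each cash flow and weight by its year:
  t   CF        PV=CF/(1+0.119)^t    t·PV
  1       312.50       279.2672       279.2672
  2       312.50       249.5685       499.1371
  3       312.50       223.0282       669.0846
  4     5,312.50     3,388.2746    13,553.0983
  Σ                  4,140.1385    15,000.5872
Price P = Σ PV = 4,140.1385.
Macaulay duration = Σ(t·PV) / P = 15,000.5872 / 4,140.1385 = 3.62321 years.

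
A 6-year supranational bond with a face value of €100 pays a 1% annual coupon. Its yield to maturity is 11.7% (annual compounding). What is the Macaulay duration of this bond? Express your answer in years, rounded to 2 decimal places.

5.79 years

Periodic yield y = 0.117. Discount each cash flow and weight by its year:
  t   CF        PV=CF/(1+0.117)^t    t·PV
  1         1.00         0.8953         0.8953
  2         1.00         0.8015         1.6030
  3         1.00         0.7175         2.1526
  4         1.00         0.6424         2.5695
  5         1.00         0.5751         2.8754
  6       101.00        51.9999       311.9993
  Σ                     55.6316       322.0950
Price P = Σ PV = 55.6316.
Macaulay duration = Σ(t·PV) / P = 322.0950 / 55.6316 = 5.78978 years.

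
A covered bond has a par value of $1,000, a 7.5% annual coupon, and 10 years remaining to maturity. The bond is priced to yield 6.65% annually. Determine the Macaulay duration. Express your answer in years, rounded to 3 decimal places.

Periodic yield y = 0.0665. Discount each cash flow and weight by its year:
  t   CF        PV=CF/(1+0.0665)^t    t·PV
  1        75.00        70.3235        70.3235
  2        75.00        65.9386       131.8771
  3        75.00        61.8271       185.4812
  4        75.00        57.9719       231.8878
  5        75.00        54.3572       271.7859
  6        75.00        50.9678       305.8070
  7        75.00        47.7898       334.5286
  8        75.00        44.8099       358.4795
  9        75.00        42.0159       378.1430
  10    1,075.00       564.6767     5,646.7670
  Σ                  1,060.6784     7,915.0806
Price P = Σ PV = 1,060.6784.
Macaulay duration = Σ(t·PV) / P = 7,915.0806 / 1,060.6784 = 7.46228 years.

7.462 years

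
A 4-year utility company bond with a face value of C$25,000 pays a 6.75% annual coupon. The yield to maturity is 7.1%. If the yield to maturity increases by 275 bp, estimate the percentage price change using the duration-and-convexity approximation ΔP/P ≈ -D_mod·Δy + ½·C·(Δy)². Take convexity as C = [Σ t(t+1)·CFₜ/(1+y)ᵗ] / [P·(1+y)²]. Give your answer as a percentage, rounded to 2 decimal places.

With y = 0.071:
  t   CF        PV=CF/(1+0.071)^t    t·PV        t(t+1)·PV
  1     1,687.50     1,575.6303     1,575.6303       3,151.2605
  2     1,687.50     1,471.1767     2,942.3534       8,827.0602
  3     1,687.50     1,373.6477     4,120.9432      16,483.7726
  4    26,687.50    20,283.8322    81,135.3288     405,676.6439
  Σ                 24,704.2869    89,774.2556     434,138.7373
P = 24,704.2869; D_Mac = 3.63395 yrs; D_mod = 3.39305 yrs; C = 15.32065.
Duration effect: -3.39305 × (+0.0275) = -0.093309
Convexity effect: 0.5 × 15.32065 × (0.0275)² = +0.0057931
ΔP/P ≈ -0.093309 + 0.0057931 = -0.087516 = -8.7516%.

-8.75%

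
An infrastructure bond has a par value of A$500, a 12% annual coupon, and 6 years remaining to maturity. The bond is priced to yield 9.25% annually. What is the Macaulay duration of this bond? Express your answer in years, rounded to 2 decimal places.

4.69 years

Periodic yield y = 0.0925. Discount each cash flow and weight by its year:
  t   CF        PV=CF/(1+0.0925)^t    t·PV
  1        60.00        54.9199        54.9199
  2        60.00        50.2699       100.5399
  3        60.00        46.0137       138.0410
  4        60.00        42.1178       168.4711
  5        60.00        38.5517       192.7587
  6       560.00       329.3513     1,976.1077
  Σ                    561.2243     2,630.8383
Price P = Σ PV = 561.2243.
Macaulay duration = Σ(t·PV) / P = 2,630.8383 / 561.2243 = 4.68768 years.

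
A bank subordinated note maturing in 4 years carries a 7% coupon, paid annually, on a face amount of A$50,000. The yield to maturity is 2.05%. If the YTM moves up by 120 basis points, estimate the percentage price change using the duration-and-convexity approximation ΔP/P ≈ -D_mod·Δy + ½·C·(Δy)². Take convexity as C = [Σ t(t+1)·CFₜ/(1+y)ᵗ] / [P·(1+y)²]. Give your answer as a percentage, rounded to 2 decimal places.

-4.18%

With y = 0.0205:
  t   CF        PV=CF/(1+0.0205)^t    t·PV        t(t+1)·PV
  1     3,500.00     3,429.6913     3,429.6913       6,859.3827
  2     3,500.00     3,360.7950     6,721.5901      20,164.7702
  3     3,500.00     3,293.2827     9,879.8482      39,519.3928
  4    53,500.00    49,328.9357   197,315.7430     986,578.7149
  Σ                 59,412.7048   217,346.8726   1,053,122.2605
P = 59,412.7048; D_Mac = 3.65826 yrs; D_mod = 3.58477 yrs; C = 17.02054.
Duration effect: -3.58477 × (+0.012) = -0.043017
Convexity effect: 0.5 × 17.02054 × (0.012)² = +0.0012255
ΔP/P ≈ -0.043017 + 0.0012255 = -0.041792 = -4.1792%.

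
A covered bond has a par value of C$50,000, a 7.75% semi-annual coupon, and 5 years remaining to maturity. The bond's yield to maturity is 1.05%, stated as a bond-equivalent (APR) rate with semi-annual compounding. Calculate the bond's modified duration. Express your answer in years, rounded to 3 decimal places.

4.332 years

Periodic yield y = 0.00525. First find Macaulay duration:
  t   CF        PV=CF/(1+0.00525)^t    t·PV
  1     1,937.50     1,927.3812     1,927.3812
  2     1,937.50     1,917.3153     3,834.6307
  3     1,937.50     1,907.3020     5,721.9060
  4     1,937.50     1,897.3410     7,589.3639
  5     1,937.50     1,887.4319     9,437.1597
  6     1,937.50     1,877.5747    11,265.4481
  7     1,937.50     1,867.7689    13,074.3823
  8     1,937.50     1,858.0143    14,864.1146
  9     1,937.50     1,848.3107    16,634.7962
  10   51,937.50    49,287.8896   492,878.8964
  Σ                 66,276.3297   577,228.0791
P = 66,276.3297; Macaulay duration = 577,228.0791 / 66,276.3297 = 8.70942 half-year periods = 4.35471 years.
Modified duration = D_Mac / (1 + y) = 4.35471 / 1.00525 = 4.33196 years.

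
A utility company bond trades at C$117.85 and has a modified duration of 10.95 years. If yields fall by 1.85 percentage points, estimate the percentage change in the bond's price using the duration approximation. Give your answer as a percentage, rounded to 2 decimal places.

Duration approximation: ΔP/P ≈ -D_mod · Δy = -10.95 × (-0.0185) = +0.202575.
As a percentage: +20.2575%.

+20.26%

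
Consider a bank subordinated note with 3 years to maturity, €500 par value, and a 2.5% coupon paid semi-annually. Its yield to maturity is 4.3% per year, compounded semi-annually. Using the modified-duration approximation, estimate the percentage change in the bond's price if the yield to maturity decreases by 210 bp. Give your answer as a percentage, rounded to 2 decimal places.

Periodic yield y = 0.0215. Modified duration first:
  t   CF        PV=CF/(1+0.0215)^t    t·PV
  1         6.25         6.1185         6.1185
  2         6.25         5.9897        11.9794
  3         6.25         5.8636        17.5908
  4         6.25         5.7402        22.9608
  5         6.25         5.6194        28.0969
  6       506.25       445.5894     2,673.5362
  Σ                    474.9207     2,760.2824
P = 474.9207; D_Mac = 5.81209 half-year periods = 2.90605 yrs; D_mod = 2.90605/(1+0.0215) = 2.84488 yrs.
ΔP/P ≈ -D_mod · Δy = -2.84488 × (-0.021) = +0.059742 = +5.9742%.

+5.97%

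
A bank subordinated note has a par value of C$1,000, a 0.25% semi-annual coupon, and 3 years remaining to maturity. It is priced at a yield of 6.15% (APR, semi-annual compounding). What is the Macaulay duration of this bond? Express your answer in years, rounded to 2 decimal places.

Periodic yield y = 0.03075. Discount each cash flow and weight by its period:
  t   CF        PV=CF/(1+0.03075)^t    t·PV
  1         1.25         1.2127         1.2127
  2         1.25         1.1765         2.3531
  3         1.25         1.1414         3.4243
  4         1.25         1.1074         4.4295
  5         1.25         1.0743         5.3717
  6     1,001.25       834.8769     5,009.2617
  Σ                    840.5893     5,026.0530
Price P = Σ PV = 840.5893.
Macaulay duration = Σ(t·PV) / P = 5,026.0530 / 840.5893 = 5.97920 half-year periods.
In years: 5.97920 / 2 = 2.98960 years.

2.99 years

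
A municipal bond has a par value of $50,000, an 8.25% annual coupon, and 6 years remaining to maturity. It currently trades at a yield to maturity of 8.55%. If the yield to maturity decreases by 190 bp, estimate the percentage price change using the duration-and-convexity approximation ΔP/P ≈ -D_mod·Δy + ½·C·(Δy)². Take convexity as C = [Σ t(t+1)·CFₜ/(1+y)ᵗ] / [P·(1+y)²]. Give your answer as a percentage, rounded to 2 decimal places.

+9.18%

With y = 0.0855:
  t   CF        PV=CF/(1+0.0855)^t    t·PV        t(t+1)·PV
  1     4,125.00     3,800.0921     3,800.0921       7,600.1842
  2     4,125.00     3,500.7758     7,001.5516      21,004.6548
  3     4,125.00     3,225.0353     9,675.1058      38,700.4233
  4     4,125.00     2,971.0136    11,884.0545      59,420.2723
  5     4,125.00     2,737.0001    13,685.0005      82,110.0031
  6    54,125.00    33,084.0709   198,504.4253   1,389,530.9770
  Σ                 49,317.9878   244,550.2298   1,598,366.5147
P = 49,317.9878; D_Mac = 4.95864 yrs; D_mod = 4.56807 yrs; C = 27.50498.
Duration effect: -4.56807 × (-0.019) = +0.086793
Convexity effect: 0.5 × 27.50498 × (-0.019)² = +0.0049646
ΔP/P ≈ +0.086793 + 0.0049646 = +0.091758 = +9.1758%.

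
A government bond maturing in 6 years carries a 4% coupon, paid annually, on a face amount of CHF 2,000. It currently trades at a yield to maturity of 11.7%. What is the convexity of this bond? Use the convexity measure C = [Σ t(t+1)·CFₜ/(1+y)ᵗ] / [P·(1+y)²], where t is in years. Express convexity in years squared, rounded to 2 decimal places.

With y = 0.117:
  t   CF        PV=CF/(1+0.117)^t    t·PV        t(t+1)·PV
  1        80.00        71.6204        71.6204         143.2408
  2        80.00        64.1185       128.2371         384.7113
  3        80.00        57.4025       172.2074         688.8295
  4        80.00        51.3898       205.5594       1,027.7969
  5        80.00        46.0070       230.0351       1,380.2107
  6     2,080.00     1,070.8886     6,425.3316      44,977.3213
  Σ                  1,361.4269     7,232.9910      48,602.1104
P = 1,361.4269.
Convexity = Σ t(t+1)·PV / [P·(1+y)²] = 48,602.1104 / (1,361.4269 × 1.247689) = 28.61241.

28.61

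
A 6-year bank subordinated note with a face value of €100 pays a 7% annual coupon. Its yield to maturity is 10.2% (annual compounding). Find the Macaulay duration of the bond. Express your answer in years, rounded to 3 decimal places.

5.021 years

Periodic yield y = 0.102. Discount each cash flow and weight by its year:
  t   CF        PV=CF/(1+0.102)^t    t·PV
  1         7.00         6.3521         6.3521
  2         7.00         5.7641        11.5283
  3         7.00         5.2306        15.6919
  4         7.00         4.7465        18.9859
  5         7.00         4.3072        21.5358
  6       107.00        59.7440       358.4639
  Σ                     86.1445       432.5578
Price P = Σ PV = 86.1445.
Macaulay duration = Σ(t·PV) / P = 432.5578 / 86.1445 = 5.02131 years.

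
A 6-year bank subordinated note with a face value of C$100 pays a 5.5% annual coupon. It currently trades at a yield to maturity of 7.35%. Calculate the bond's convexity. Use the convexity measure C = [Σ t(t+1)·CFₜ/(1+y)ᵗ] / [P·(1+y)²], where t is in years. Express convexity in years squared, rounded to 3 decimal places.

30.290

With y = 0.0735:
  t   CF        PV=CF/(1+0.0735)^t    t·PV        t(t+1)·PV
  1         5.50         5.1234         5.1234          10.2469
  2         5.50         4.7726         9.5453          28.6358
  3         5.50         4.4459        13.3376          53.3504
  4         5.50         4.1415        16.5659          82.8294
  5         5.50         3.8579        19.2896         115.7374
  6       105.50        68.9351       413.6104       2,895.2726
  Σ                     91.2764       477.4721       3,186.0725
P = 91.2764.
Convexity = Σ t(t+1)·PV / [P·(1+y)²] = 3,186.0725 / (91.2764 × 1.152402) = 30.28957.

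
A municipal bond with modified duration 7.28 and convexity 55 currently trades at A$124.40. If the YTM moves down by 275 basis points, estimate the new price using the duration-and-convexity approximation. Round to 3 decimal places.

Duration effect: -D_mod·Δy = -7.28 × (-0.0275) = +0.200200
Convexity effect: ½·C·(Δy)² = 0.5 × 55 × (-0.0275)² = +0.020796875
ΔP/P ≈ +0.200200 + 0.020796875 = +0.220996875
New price ≈ 124.40 × (1 + 0.220996875) = 151.89201125.

A$151.892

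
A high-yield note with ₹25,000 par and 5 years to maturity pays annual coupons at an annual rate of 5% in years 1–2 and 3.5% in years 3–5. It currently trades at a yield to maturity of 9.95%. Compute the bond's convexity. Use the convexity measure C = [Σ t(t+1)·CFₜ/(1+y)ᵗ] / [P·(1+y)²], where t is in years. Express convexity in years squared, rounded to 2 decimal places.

With y = 0.0995:
  t   CF        PV=CF/(1+0.0995)^t    t·PV        t(t+1)·PV
  1     1,250.00     1,136.8804     1,136.8804       2,273.7608
  2     1,250.00     1,033.9976     2,067.9953       6,203.9858
  3       875.00       658.2977     1,974.8932       7,899.5727
  4       875.00       598.7246     2,394.8985      11,974.4924
  5    25,875.00    16,102.9035    80,514.5174     483,087.1046
  Σ                 19,530.8039    88,089.1848     511,438.9163
P = 19,530.8039.
Convexity = Σ t(t+1)·PV / [P·(1+y)²] = 511,438.9163 / (19,530.8039 × 1.208900) = 21.66123.

21.66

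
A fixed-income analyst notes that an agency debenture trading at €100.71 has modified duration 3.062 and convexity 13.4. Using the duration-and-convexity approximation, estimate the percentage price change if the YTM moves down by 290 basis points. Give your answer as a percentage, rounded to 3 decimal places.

+9.443%

Duration effect: -D_mod·Δy = -3.062 × (-0.029) = +0.088798
Convexity effect: ½·C·(Δy)² = 0.5 × 13.4 × (-0.029)² = +0.0056347
ΔP/P ≈ +0.088798 + 0.0056347 = +0.0944327
= +9.44327%.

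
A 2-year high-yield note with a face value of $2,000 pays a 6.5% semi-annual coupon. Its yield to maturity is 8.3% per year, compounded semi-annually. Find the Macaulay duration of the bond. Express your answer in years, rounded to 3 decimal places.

1.906 years

Periodic yield y = 0.0415. Discount each cash flow and weight by its period:
  t   CF        PV=CF/(1+0.0415)^t    t·PV
  1        65.00        62.4100        62.4100
  2        65.00        59.9232       119.8463
  3        65.00        57.5355       172.6064
  4     2,065.00     1,755.0236     7,020.0944
  Σ                  1,934.8922     7,374.9571
Price P = Σ PV = 1,934.8922.
Macaulay duration = Σ(t·PV) / P = 7,374.9571 / 1,934.8922 = 3.81156 half-year periods.
In years: 3.81156 / 2 = 1.90578 years.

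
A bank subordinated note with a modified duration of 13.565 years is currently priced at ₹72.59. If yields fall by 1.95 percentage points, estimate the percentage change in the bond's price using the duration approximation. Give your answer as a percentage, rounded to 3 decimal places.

Duration approximation: ΔP/P ≈ -D_mod · Δy = -13.565 × (-0.0195) = +0.2645175.
As a percentage: +26.45175%.

+26.452%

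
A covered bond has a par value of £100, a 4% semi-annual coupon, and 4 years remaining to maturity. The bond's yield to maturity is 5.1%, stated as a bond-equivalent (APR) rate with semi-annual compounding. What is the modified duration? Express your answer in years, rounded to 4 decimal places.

3.6367 years

Periodic yield y = 0.0255. First find Macaulay duration:
  t   CF        PV=CF/(1+0.0255)^t    t·PV
  1         2.00         1.9503         1.9503
  2         2.00         1.9018         3.8035
  3         2.00         1.8545         5.5635
  4         2.00         1.8084         7.2335
  5         2.00         1.7634         8.8170
  6         2.00         1.7196        10.3173
  7         2.00         1.6768        11.7376
  8       102.00        83.3902       667.1214
  Σ                     96.0648       716.5440
P = 96.0648; Macaulay duration = 716.5440 / 96.0648 = 7.45896 half-year periods = 3.72948 years.
Modified duration = D_Mac / (1 + y) = 3.72948 / 1.0255 = 3.63674 years.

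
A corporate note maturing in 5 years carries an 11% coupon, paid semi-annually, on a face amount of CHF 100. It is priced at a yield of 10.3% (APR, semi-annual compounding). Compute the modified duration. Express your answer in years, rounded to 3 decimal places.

Periodic yield y = 0.0515. First find Macaulay duration:
  t   CF        PV=CF/(1+0.0515)^t    t·PV
  1         5.50         5.2306         5.2306
  2         5.50         4.9744         9.9489
  3         5.50         4.7308        14.1924
  4         5.50         4.4991        17.9964
  5         5.50         4.2787        21.3937
  6         5.50         4.0692        24.4151
  7         5.50         3.8699        27.0892
  8         5.50         3.6803        29.4428
  9         5.50         3.5001        31.5008
  10      105.50        63.8498       638.4982
  Σ                    102.6830       819.7081
P = 102.6830; Macaulay duration = 819.7081 / 102.6830 = 7.98290 half-year periods = 3.99145 years.
Modified duration = D_Mac / (1 + y) = 3.99145 / 1.0515 = 3.79596 years.

3.796 years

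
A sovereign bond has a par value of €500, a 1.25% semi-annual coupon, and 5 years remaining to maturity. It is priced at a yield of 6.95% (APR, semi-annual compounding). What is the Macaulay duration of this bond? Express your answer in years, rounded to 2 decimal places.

4.84 years

Periodic yield y = 0.03475. Discount each cash flow and weight by its period:
  t   CF        PV=CF/(1+0.03475)^t    t·PV
  1        3.125         3.0201         3.0201
  2        3.125         2.9186         5.8373
  3        3.125         2.8206         8.4618
  4        3.125         2.7259        10.9036
  5        3.125         2.6343        13.1717
  6        3.125         2.5459        15.2753
  7        3.125         2.4604        17.2227
  8        3.125         2.3778        19.0220
  9        3.125         2.2979        20.6811
  10     503.125       357.5375     3,575.3746
  Σ                    381.3389     3,688.9700
Price P = Σ PV = 381.3389.
Macaulay duration = Σ(t·PV) / P = 3,688.9700 / 381.3389 = 9.67373 half-year periods.
In years: 9.67373 / 2 = 4.83687 years.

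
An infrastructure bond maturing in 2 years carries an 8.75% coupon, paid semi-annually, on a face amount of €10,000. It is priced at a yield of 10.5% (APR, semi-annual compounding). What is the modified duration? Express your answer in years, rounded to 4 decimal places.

Periodic yield y = 0.0525. First find Macaulay duration:
  t   CF        PV=CF/(1+0.0525)^t    t·PV
  1       437.50       415.6770       415.6770
  2       437.50       394.9425       789.8850
  3       437.50       375.2423     1,125.7268
  4    10,437.50     8,505.6610    34,022.6441
  Σ                  9,691.5227    36,353.9328
P = 9,691.5227; Macaulay duration = 36,353.9328 / 9,691.5227 = 3.75111 half-year periods = 1.87555 years.
Modified duration = D_Mac / (1 + y) = 1.87555 / 1.0525 = 1.78200 years.

1.7820 years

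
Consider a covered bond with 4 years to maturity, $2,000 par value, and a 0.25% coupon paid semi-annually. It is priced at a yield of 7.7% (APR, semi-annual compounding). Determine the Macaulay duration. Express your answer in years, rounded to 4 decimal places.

3.9791 years

Periodic yield y = 0.0385. Discount each cash flow and weight by its period:
  t   CF        PV=CF/(1+0.0385)^t    t·PV
  1         2.50         2.4073         2.4073
  2         2.50         2.3181         4.6361
  3         2.50         2.2321         6.6964
  4         2.50         2.1494         8.5975
  5         2.50         2.0697        10.3485
  6         2.50         1.9930        11.9578
  7         2.50         1.9191        13.4336
  8     2,002.50     1,480.2004    11,841.6032
  Σ                  1,495.2891    11,899.6806
Price P = Σ PV = 1,495.2891.
Macaulay duration = Σ(t·PV) / P = 11,899.6806 / 1,495.2891 = 7.95811 half-year periods.
In years: 7.95811 / 2 = 3.97906 years.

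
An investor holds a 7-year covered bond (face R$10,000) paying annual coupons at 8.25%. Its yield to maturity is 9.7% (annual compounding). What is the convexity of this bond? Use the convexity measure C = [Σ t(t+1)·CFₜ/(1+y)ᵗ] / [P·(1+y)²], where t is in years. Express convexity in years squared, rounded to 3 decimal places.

33.737

With y = 0.097:
  t   CF        PV=CF/(1+0.097)^t    t·PV        t(t+1)·PV
  1       825.00       752.0510       752.0510       1,504.1021
  2       825.00       685.5525     1,371.1049       4,113.3148
  3       825.00       624.9339     1,874.8016       7,499.2065
  4       825.00       569.6754     2,278.7015      11,393.5073
  5       825.00       519.3030     2,596.5149      15,579.0893
  6       825.00       473.3847     2,840.3080      19,882.1558
  7    10,825.00     5,662.1518    39,635.0629     317,080.5034
  Σ                  9,287.0522    51,348.5448     377,051.8791
P = 9,287.0522.
Convexity = Σ t(t+1)·PV / [P·(1+y)²] = 377,051.8791 / (9,287.0522 × 1.203409) = 33.73727.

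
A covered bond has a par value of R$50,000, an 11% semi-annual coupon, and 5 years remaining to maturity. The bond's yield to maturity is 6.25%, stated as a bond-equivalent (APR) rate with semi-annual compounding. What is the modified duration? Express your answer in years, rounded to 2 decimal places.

3.95 years

Periodic yield y = 0.03125. First find Macaulay duration:
  t   CF        PV=CF/(1+0.03125)^t    t·PV
  1     2,750.00     2,666.6667     2,666.6667
  2     2,750.00     2,585.8586     5,171.7172
  3     2,750.00     2,507.4992     7,522.4977
  4     2,750.00     2,431.5144     9,726.0576
  5     2,750.00     2,357.8322    11,789.1608
  6     2,750.00     2,286.3827    13,718.2962
  7     2,750.00     2,217.0984    15,519.6886
  8     2,750.00     2,149.9136    17,199.3086
  9     2,750.00     2,084.7647    18,762.8821
  10   52,750.00    38,777.7716   387,777.7161
  Σ                 60,065.3020   489,853.9914
P = 60,065.3020; Macaulay duration = 489,853.9914 / 60,065.3020 = 8.15536 half-year periods = 4.07768 years.
Modified duration = D_Mac / (1 + y) = 4.07768 / 1.03125 = 3.95411 years.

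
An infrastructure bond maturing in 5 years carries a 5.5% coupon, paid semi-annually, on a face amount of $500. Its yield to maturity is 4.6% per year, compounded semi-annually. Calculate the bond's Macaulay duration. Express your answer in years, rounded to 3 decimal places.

Periodic yield y = 0.023. Discount each cash flow and weight by its period:
  t   CF        PV=CF/(1+0.023)^t    t·PV
  1        13.75        13.4409        13.4409
  2        13.75        13.1387        26.2773
  3        13.75        12.8433        38.5298
  4        13.75        12.5545        50.2181
  5        13.75        12.2723        61.3613
  6        13.75        11.9963        71.9781
  7        13.75        11.7266        82.0864
  8        13.75        11.4630        91.7039
  9        13.75        11.2053       100.8474
  10      513.75       409.2564     4,092.5642
  Σ                    519.8972     4,629.0073
Price P = Σ PV = 519.8972.
Macaulay duration = Σ(t·PV) / P = 4,629.0073 / 519.8972 = 8.90370 half-year periods.
In years: 8.90370 / 2 = 4.45185 years.

4.452 years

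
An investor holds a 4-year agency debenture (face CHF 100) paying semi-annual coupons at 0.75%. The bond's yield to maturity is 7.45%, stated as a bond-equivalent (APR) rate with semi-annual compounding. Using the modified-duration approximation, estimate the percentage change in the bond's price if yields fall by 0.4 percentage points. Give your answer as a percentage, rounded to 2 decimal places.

+1.52%

Periodic yield y = 0.03725. Modified duration first:
  t   CF        PV=CF/(1+0.03725)^t    t·PV
  1        0.375         0.3615         0.3615
  2        0.375         0.3485         0.6971
  3        0.375         0.3360         1.0081
  4        0.375         0.3240         1.2959
  5        0.375         0.3123         1.5617
  6        0.375         0.3011         1.8067
  7        0.375         0.2903         2.0321
  8      100.375        74.9131       599.3051
  Σ                     77.1870       608.0682
P = 77.1870; D_Mac = 7.87786 half-year periods = 3.93893 yrs; D_mod = 3.93893/(1+0.03725) = 3.79747 yrs.
ΔP/P ≈ -D_mod · Δy = -3.79747 × (-0.004) = +0.015190 = +1.5190%.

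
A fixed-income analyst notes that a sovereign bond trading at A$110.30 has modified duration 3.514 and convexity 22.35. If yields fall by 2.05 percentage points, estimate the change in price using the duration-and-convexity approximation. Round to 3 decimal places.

+A$8.464

Duration effect: -D_mod·Δy = -3.514 × (-0.0205) = +0.072037
Convexity effect: ½·C·(Δy)² = 0.5 × 22.35 × (-0.0205)² = +0.00469629375
ΔP/P ≈ +0.072037 + 0.00469629375 = +0.07673329375
ΔP ≈ 110.30 × (+0.07673329375) = +8.463682300625.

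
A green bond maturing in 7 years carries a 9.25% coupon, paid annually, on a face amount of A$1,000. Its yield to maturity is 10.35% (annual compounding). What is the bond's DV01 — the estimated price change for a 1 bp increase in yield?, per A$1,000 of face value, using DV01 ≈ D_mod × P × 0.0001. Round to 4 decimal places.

A$0.4640

Periodic yield y = 0.1035.
  t   CF        PV=CF/(1+0.1035)^t    t·PV
  1        92.50        83.8242        83.8242
  2        92.50        75.9621       151.9242
  3        92.50        68.8374       206.5123
  4        92.50        62.3810       249.5240
  5        92.50        56.5301       282.6507
  6        92.50        51.2280       307.3682
  7     1,092.50       548.2960     3,838.0720
  Σ                    947.0589     5,119.8757
P = 947.0589; D_Mac = 5.40608 yrs; D_mod = 4.89903 yrs.
DV01 ≈ 4.89903 × 947.0589 × 0.0001 = 0.463967.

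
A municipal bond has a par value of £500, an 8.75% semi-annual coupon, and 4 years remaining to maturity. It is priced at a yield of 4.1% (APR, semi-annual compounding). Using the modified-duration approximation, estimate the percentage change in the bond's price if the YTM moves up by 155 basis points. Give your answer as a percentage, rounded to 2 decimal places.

Periodic yield y = 0.0205. Modified duration first:
  t   CF        PV=CF/(1+0.0205)^t    t·PV
  1       21.875        21.4356        21.4356
  2       21.875        21.0050        42.0099
  3       21.875        20.5830        61.7491
  4       21.875        20.1695        80.6782
  5       21.875        19.7644        98.8219
  6       21.875        19.3673       116.2040
  7       21.875        18.9783       132.8480
  8      521.875       443.6724     3,549.3793
  Σ                    584.9755     4,103.1259
P = 584.9755; D_Mac = 7.01418 half-year periods = 3.50709 yrs; D_mod = 3.50709/(1+0.0205) = 3.43664 yrs.
ΔP/P ≈ -D_mod · Δy = -3.43664 × (+0.0155) = -0.053268 = -5.3268%.

-5.33%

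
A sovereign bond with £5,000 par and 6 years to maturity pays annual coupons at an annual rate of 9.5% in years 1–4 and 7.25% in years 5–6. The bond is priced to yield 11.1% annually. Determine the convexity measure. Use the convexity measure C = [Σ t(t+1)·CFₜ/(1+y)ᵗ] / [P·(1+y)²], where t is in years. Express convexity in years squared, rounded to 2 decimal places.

With y = 0.111:
  t   CF        PV=CF/(1+0.111)^t    t·PV        t(t+1)·PV
  1       475.00       427.5428       427.5428         855.0855
  2       475.00       384.8270       769.6539       2,308.9618
  3       475.00       346.3789     1,039.1367       4,156.5468
  4       475.00       311.7722     1,247.0888       6,235.4438
  5       362.50       214.1597     1,070.7984       6,424.7905
  6     5,362.50     2,851.5629    17,109.3772     119,765.6406
  Σ                  4,536.2434    21,663.5978     139,746.4691
P = 4,536.2434.
Convexity = Σ t(t+1)·PV / [P·(1+y)²] = 139,746.4691 / (4,536.2434 × 1.234321) = 24.95838.

24.96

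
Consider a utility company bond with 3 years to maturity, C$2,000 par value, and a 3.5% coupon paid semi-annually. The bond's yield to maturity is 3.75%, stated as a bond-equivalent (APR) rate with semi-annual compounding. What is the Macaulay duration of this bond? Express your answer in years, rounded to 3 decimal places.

Periodic yield y = 0.01875. Discount each cash flow and weight by its period:
  t   CF        PV=CF/(1+0.01875)^t    t·PV
  1        35.00        34.3558        34.3558
  2        35.00        33.7235        67.4470
  3        35.00        33.1028        99.3085
  4        35.00        32.4936       129.9743
  5        35.00        31.8955       159.4777
  6     2,035.00     1,820.3659    10,922.1952
  Σ                  1,985.9372    11,412.7586
Price P = Σ PV = 1,985.9372.
Macaulay duration = Σ(t·PV) / P = 11,412.7586 / 1,985.9372 = 5.74679 half-year periods.
In years: 5.74679 / 2 = 2.87339 years.

2.873 years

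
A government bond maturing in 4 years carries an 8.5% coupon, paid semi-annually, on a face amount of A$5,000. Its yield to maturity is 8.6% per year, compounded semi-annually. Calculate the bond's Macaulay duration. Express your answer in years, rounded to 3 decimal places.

3.472 years

Periodic yield y = 0.043. Discount each cash flow and weight by its period:
  t   CF        PV=CF/(1+0.043)^t    t·PV
  1       212.50       203.7392       203.7392
  2       212.50       195.3396       390.6792
  3       212.50       187.2863       561.8589
  4       212.50       179.5650       718.2600
  5       212.50       172.1620       860.8102
  6       212.50       165.0643       990.3856
  7       212.50       158.2591     1,107.8139
  8     5,212.50     3,721.9591    29,775.6731
  Σ                  4,983.3747    34,609.2202
Price P = Σ PV = 4,983.3747.
Macaulay duration = Σ(t·PV) / P = 34,609.2202 / 4,983.3747 = 6.94494 half-year periods.
In years: 6.94494 / 2 = 3.47247 years.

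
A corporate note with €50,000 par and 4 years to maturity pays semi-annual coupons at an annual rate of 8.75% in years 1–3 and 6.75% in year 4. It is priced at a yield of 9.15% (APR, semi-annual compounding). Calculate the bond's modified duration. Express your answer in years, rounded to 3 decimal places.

3.300 years

Periodic yield y = 0.04575. First find Macaulay duration:
  t   CF        PV=CF/(1+0.04575)^t    t·PV
  1     2,187.50     2,091.8001     2,091.8001
  2     2,187.50     2,000.2870     4,000.5740
  3     2,187.50     1,912.7774     5,738.3323
  4     2,187.50     1,829.0963     7,316.3852
  5     2,187.50     1,749.0761     8,745.3803
  6     2,187.50     1,672.5566    10,035.3396
  7     1,687.50     1,233.8111     8,636.6776
  8    51,687.50    36,137.8691   289,102.9531
  Σ                 48,627.2738   335,667.4422
P = 48,627.2738; Macaulay duration = 335,667.4422 / 48,627.2738 = 6.90286 half-year periods = 3.45143 years.
Modified duration = D_Mac / (1 + y) = 3.45143 / 1.04575 = 3.30044 years.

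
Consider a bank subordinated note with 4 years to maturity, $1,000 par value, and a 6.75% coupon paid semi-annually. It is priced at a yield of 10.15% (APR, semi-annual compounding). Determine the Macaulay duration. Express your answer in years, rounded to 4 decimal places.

Periodic yield y = 0.05075. Discount each cash flow and weight by its period:
  t   CF        PV=CF/(1+0.05075)^t    t·PV
  1        33.75        32.1199        32.1199
  2        33.75        30.5686        61.1371
  3        33.75        29.0921        87.2764
  4        33.75        27.6870       110.7481
  5        33.75        26.3498       131.7488
  6        33.75        25.0771       150.4626
  7        33.75        23.8659       167.0614
  8     1,033.75       695.6973     5,565.5786
  Σ                    890.4577     6,306.1329
Price P = Σ PV = 890.4577.
Macaulay duration = Σ(t·PV) / P = 6,306.1329 / 890.4577 = 7.08190 half-year periods.
In years: 7.08190 / 2 = 3.54095 years.

3.5410 years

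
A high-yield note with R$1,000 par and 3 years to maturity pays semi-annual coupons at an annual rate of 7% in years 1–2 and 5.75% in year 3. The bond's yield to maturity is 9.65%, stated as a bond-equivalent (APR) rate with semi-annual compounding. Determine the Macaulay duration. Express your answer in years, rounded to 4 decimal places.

2.7474 years

Periodic yield y = 0.04825. Discount each cash flow and weight by its period:
  t   CF        PV=CF/(1+0.04825)^t    t·PV
  1        35.00        33.3890        33.3890
  2        35.00        31.8521        63.7042
  3        35.00        30.3860        91.1580
  4        35.00        28.9874       115.9494
  5        28.75        22.7150       113.5752
  6     1,028.75       775.3908     4,652.3446
  Σ                    922.7202     5,070.1204
Price P = Σ PV = 922.7202.
Macaulay duration = Σ(t·PV) / P = 5,070.1204 / 922.7202 = 5.49475 half-year periods.
In years: 5.49475 / 2 = 2.74738 years.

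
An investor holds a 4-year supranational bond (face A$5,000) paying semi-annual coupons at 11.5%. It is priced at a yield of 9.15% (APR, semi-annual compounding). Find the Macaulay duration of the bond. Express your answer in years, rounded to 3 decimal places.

Periodic yield y = 0.04575. Discount each cash flow and weight by its period:
  t   CF        PV=CF/(1+0.04575)^t    t·PV
  1       287.50       274.9223       274.9223
  2       287.50       262.8949       525.7897
  3       287.50       251.3936       754.1808
  4       287.50       240.3955       961.5820
  5       287.50       229.8786     1,149.3928
  6       287.50       219.8217     1,318.9303
  7       287.50       210.2049     1,471.4340
  8     5,287.50     3,696.8122    29,574.4980
  Σ                  5,386.3237    36,030.7300
Price P = Σ PV = 5,386.3237.
Macaulay duration = Σ(t·PV) / P = 36,030.7300 / 5,386.3237 = 6.68930 half-year periods.
In years: 6.68930 / 2 = 3.34465 years.

3.345 years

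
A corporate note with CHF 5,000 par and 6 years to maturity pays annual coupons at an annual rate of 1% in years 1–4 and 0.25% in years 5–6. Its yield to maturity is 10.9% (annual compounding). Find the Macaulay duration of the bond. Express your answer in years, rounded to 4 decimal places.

Periodic yield y = 0.109. Discount each cash flow and weight by its year:
  t   CF        PV=CF/(1+0.109)^t    t·PV
  1        50.00        45.0857        45.0857
  2        50.00        40.6543        81.3087
  3        50.00        36.6586       109.9757
  4        50.00        33.0555       132.2220
  5        12.50         7.4516        37.2582
  6     5,012.50     2,694.4189    16,166.5131
  Σ                  2,857.3246    16,572.3634
Price P = Σ PV = 2,857.3246.
Macaulay duration = Σ(t·PV) / P = 16,572.3634 / 2,857.3246 = 5.79996 years.

5.8000 years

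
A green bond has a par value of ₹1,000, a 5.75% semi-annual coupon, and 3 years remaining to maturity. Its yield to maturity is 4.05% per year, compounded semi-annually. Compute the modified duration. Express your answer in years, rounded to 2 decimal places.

2.75 years

Periodic yield y = 0.02025. First find Macaulay duration:
  t   CF        PV=CF/(1+0.02025)^t    t·PV
  1        28.75        28.1794        28.1794
  2        28.75        27.6201        55.2401
  3        28.75        27.0719        81.2156
  4        28.75        26.5345       106.1381
  5        28.75        26.0079       130.0394
  6     1,028.75       912.1583     5,472.9500
  Σ                  1,047.5720     5,873.7625
P = 1,047.5720; Macaulay duration = 5,873.7625 / 1,047.5720 = 5.60703 half-year periods = 2.80351 years.
Modified duration = D_Mac / (1 + y) = 2.80351 / 1.02025 = 2.74787 years.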